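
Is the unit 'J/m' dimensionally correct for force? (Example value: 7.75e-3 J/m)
Yes

force has SI base units: kg * m / s^2
J/m reduces to the same SI base units, so it is a valid unit for force.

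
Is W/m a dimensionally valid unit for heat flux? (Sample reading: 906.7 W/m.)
No

heat flux has SI base units: kg / s^3
W/m does NOT reduce to kg / s^3; a valid unit for heat flux would be e.g. W/m².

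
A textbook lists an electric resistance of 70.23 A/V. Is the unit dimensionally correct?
No

electric resistance has SI base units: kg * m^2 / (A^2 * s^3)
A/V does NOT reduce to kg * m^2 / (A^2 * s^3); a valid unit for electric resistance would be e.g. Ω.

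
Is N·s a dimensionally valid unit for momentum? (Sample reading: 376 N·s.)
Yes

momentum has SI base units: kg * m / s
N·s reduces to the same SI base units, so it is a valid unit for momentum.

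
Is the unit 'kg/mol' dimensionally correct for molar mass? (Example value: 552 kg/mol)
Yes

molar mass has SI base units: kg / mol
kg/mol reduces to the same SI base units, so it is a valid unit for molar mass.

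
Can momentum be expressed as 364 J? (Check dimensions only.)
No

momentum has SI base units: kg * m / s
J does NOT reduce to kg * m / s; a valid unit for momentum would be e.g. kg·m/s.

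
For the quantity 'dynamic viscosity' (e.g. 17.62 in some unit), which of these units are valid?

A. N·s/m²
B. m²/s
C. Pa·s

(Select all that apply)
A, C

dynamic viscosity has SI base units: kg / (m * s)

Checking each option against kg / (m * s):
  A. N·s/m²: ✓ matches
  B. m²/s: ✗ does not match
  C. Pa·s: ✓ matches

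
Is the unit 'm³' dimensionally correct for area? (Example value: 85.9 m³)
No

area has SI base units: m^2
m³ does NOT reduce to m^2; a valid unit for area would be e.g. m².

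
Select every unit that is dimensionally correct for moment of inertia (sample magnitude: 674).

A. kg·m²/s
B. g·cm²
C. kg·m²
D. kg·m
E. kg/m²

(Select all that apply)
B, C

moment of inertia has SI base units: kg * m^2

Checking each option against kg * m^2:
  A. kg·m²/s: ✗ does not match
  B. g·cm²: ✓ matches
  C. kg·m²: ✓ matches
  D. kg·m: ✗ does not match
  E. kg/m²: ✗ does not match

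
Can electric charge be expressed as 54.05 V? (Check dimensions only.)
No

electric charge has SI base units: A * s
V does NOT reduce to A * s; a valid unit for electric charge would be e.g. C.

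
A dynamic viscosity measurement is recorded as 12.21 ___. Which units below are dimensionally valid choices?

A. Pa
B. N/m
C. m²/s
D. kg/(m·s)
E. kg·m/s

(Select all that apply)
D

dynamic viscosity has SI base units: kg / (m * s)

Checking each option against kg / (m * s):
  A. Pa: ✗ does not match
  B. N/m: ✗ does not match
  C. m²/s: ✗ does not match
  D. kg/(m·s): ✓ matches
  E. kg·m/s: ✗ does not match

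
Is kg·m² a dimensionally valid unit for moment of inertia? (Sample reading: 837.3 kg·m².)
Yes

moment of inertia has SI base units: kg * m^2
kg·m² reduces to the same SI base units, so it is a valid unit for moment of inertia.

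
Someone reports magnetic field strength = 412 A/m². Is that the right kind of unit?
No

magnetic field strength has SI base units: A / m
A/m² does NOT reduce to A / m; a valid unit for magnetic field strength would be e.g. A/m.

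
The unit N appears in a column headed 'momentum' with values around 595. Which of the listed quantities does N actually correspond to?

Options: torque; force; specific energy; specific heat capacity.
force

momentum should have units dimensionally equivalent to kg * m / s (e.g. kg·m/s).
The given unit 'N' reduces to kg * m / s^2. Of the listed options, that is the dimensionality of force.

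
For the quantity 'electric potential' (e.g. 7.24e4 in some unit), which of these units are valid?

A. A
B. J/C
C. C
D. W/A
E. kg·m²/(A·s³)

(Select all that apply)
B, D, E

electric potential has SI base units: kg * m^2 / (A * s^3)

Checking each option against kg * m^2 / (A * s^3):
  A. A: ✗ does not match
  B. J/C: ✓ matches
  C. C: ✗ does not match
  D. W/A: ✓ matches
  E. kg·m²/(A·s³): ✓ matches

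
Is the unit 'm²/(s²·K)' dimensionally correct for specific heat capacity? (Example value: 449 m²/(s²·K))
Yes

specific heat capacity has SI base units: m^2 / (s^2 * K)
m²/(s²·K) reduces to the same SI base units, so it is a valid unit for specific heat capacity.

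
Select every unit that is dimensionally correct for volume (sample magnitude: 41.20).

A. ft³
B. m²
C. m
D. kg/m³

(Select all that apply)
A

volume has SI base units: m^3

Checking each option against m^3:
  A. ft³: ✓ matches
  B. m²: ✗ does not match
  C. m: ✗ does not match
  D. kg/m³: ✗ does not match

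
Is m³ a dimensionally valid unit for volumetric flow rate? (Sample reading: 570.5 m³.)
No

volumetric flow rate has SI base units: m^3 / s
m³ does NOT reduce to m^3 / s; a valid unit for volumetric flow rate would be e.g. m³/s.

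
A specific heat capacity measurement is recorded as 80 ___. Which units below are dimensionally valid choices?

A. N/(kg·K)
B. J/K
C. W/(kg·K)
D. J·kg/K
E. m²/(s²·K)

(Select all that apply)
E

specific heat capacity has SI base units: m^2 / (s^2 * K)

Checking each option against m^2 / (s^2 * K):
  A. N/(kg·K): ✗ does not match
  B. J/K: ✗ does not match
  C. W/(kg·K): ✗ does not match
  D. J·kg/K: ✗ does not match
  E. m²/(s²·K): ✓ matches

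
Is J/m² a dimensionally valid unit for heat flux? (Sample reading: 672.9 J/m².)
No

heat flux has SI base units: kg / s^3
J/m² does NOT reduce to kg / s^3; a valid unit for heat flux would be e.g. W/m².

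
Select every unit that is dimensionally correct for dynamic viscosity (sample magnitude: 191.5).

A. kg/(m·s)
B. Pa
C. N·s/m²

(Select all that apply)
A, C

dynamic viscosity has SI base units: kg / (m * s)

Checking each option against kg / (m * s):
  A. kg/(m·s): ✓ matches
  B. Pa: ✗ does not match
  C. N·s/m²: ✓ matches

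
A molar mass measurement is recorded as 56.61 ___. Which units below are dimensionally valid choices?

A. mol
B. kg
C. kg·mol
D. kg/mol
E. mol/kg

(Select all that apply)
D

molar mass has SI base units: kg / mol

Checking each option against kg / mol:
  A. mol: ✗ does not match
  B. kg: ✗ does not match
  C. kg·mol: ✗ does not match
  D. kg/mol: ✓ matches
  E. mol/kg: ✗ does not match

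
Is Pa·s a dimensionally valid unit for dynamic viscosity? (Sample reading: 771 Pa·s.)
Yes

dynamic viscosity has SI base units: kg / (m * s)
Pa·s reduces to the same SI base units, so it is a valid unit for dynamic viscosity.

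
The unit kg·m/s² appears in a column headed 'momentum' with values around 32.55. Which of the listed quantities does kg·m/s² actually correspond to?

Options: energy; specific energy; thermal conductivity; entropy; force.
force

momentum should have units dimensionally equivalent to kg * m / s (e.g. kg·m/s).
The given unit 'kg·m/s²' reduces to kg * m / s^2. Of the listed options, that is the dimensionality of force.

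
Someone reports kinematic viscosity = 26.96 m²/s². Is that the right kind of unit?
No

kinematic viscosity has SI base units: m^2 / s
m²/s² does NOT reduce to m^2 / s; a valid unit for kinematic viscosity would be e.g. m²/s.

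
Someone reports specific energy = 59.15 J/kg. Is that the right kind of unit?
Yes

specific energy has SI base units: m^2 / s^2
J/kg reduces to the same SI base units, so it is a valid unit for specific energy.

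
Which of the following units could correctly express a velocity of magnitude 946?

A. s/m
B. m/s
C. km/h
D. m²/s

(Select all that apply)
B, C

velocity has SI base units: m / s

Checking each option against m / s:
  A. s/m: ✗ does not match
  B. m/s: ✓ matches
  C. km/h: ✓ matches
  D. m²/s: ✗ does not match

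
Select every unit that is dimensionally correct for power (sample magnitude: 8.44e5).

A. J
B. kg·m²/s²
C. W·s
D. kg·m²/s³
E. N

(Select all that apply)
D

power has SI base units: kg * m^2 / s^3

Checking each option against kg * m^2 / s^3:
  A. J: ✗ does not match
  B. kg·m²/s²: ✗ does not match
  C. W·s: ✗ does not match
  D. kg·m²/s³: ✓ matches
  E. N: ✗ does not match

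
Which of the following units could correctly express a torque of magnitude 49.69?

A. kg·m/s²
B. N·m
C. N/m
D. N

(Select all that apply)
B

torque has SI base units: kg * m^2 / s^2

Checking each option against kg * m^2 / s^2:
  A. kg·m/s²: ✗ does not match
  B. N·m: ✓ matches
  C. N/m: ✗ does not match
  D. N: ✗ does not match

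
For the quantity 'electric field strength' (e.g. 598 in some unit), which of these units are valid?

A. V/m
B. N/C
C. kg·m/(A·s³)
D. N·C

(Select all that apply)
A, B, C

electric field strength has SI base units: kg * m / (A * s^3)

Checking each option against kg * m / (A * s^3):
  A. V/m: ✓ matches
  B. N/C: ✓ matches
  C. kg·m/(A·s³): ✓ matches
  D. N·C: ✗ does not match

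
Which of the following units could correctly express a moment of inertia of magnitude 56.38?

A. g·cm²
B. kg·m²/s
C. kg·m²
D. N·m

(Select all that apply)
A, C

moment of inertia has SI base units: kg * m^2

Checking each option against kg * m^2:
  A. g·cm²: ✓ matches
  B. kg·m²/s: ✗ does not match
  C. kg·m²: ✓ matches
  D. N·m: ✗ does not match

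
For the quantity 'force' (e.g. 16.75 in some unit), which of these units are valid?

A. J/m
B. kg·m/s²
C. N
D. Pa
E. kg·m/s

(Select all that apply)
A, B, C

force has SI base units: kg * m / s^2

Checking each option against kg * m / s^2:
  A. J/m: ✓ matches
  B. kg·m/s²: ✓ matches
  C. N: ✓ matches
  D. Pa: ✗ does not match
  E. kg·m/s: ✗ does not match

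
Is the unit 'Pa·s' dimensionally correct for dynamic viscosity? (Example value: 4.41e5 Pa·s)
Yes

dynamic viscosity has SI base units: kg / (m * s)
Pa·s reduces to the same SI base units, so it is a valid unit for dynamic viscosity.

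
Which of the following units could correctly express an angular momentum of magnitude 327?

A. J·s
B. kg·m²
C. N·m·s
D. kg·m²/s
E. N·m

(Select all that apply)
A, C, D

angular momentum has SI base units: kg * m^2 / s

Checking each option against kg * m^2 / s:
  A. J·s: ✓ matches
  B. kg·m²: ✗ does not match
  C. N·m·s: ✓ matches
  D. kg·m²/s: ✓ matches
  E. N·m: ✗ does not match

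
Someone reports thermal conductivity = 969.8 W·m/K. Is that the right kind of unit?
No

thermal conductivity has SI base units: kg * m / (s^3 * K)
W·m/K does NOT reduce to kg * m / (s^3 * K); a valid unit for thermal conductivity would be e.g. W/(m·K).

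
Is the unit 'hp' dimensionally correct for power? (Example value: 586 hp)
Yes

power has SI base units: kg * m^2 / s^3
hp reduces to the same SI base units, so it is a valid unit for power.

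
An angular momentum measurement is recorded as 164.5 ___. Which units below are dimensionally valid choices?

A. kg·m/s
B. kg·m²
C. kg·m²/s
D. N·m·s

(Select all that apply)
C, D

angular momentum has SI base units: kg * m^2 / s

Checking each option against kg * m^2 / s:
  A. kg·m/s: ✗ does not match
  B. kg·m²: ✗ does not match
  C. kg·m²/s: ✓ matches
  D. N·m·s: ✓ matches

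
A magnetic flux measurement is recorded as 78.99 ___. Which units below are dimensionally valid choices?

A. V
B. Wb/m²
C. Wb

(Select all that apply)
C

magnetic flux has SI base units: kg * m^2 / (A * s^2)

Checking each option against kg * m^2 / (A * s^2):
  A. V: ✗ does not match
  B. Wb/m²: ✗ does not match
  C. Wb: ✓ matches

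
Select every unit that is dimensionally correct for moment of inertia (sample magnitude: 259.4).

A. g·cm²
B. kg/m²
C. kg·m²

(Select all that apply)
A, C

moment of inertia has SI base units: kg * m^2

Checking each option against kg * m^2:
  A. g·cm²: ✓ matches
  B. kg/m²: ✗ does not match
  C. kg·m²: ✓ matches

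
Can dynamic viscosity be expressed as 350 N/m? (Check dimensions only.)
No

dynamic viscosity has SI base units: kg / (m * s)
N/m does NOT reduce to kg / (m * s); a valid unit for dynamic viscosity would be e.g. Pa·s.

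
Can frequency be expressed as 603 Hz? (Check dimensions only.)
Yes

frequency has SI base units: 1 / s
Hz reduces to the same SI base units, so it is a valid unit for frequency.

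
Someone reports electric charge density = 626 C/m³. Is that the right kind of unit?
Yes

electric charge density has SI base units: A * s / m^3
C/m³ reduces to the same SI base units, so it is a valid unit for electric charge density.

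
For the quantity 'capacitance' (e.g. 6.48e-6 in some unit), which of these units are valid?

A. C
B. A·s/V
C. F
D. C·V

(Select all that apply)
B, C

capacitance has SI base units: A^2 * s^4 / (kg * m^2)

Checking each option against A^2 * s^4 / (kg * m^2):
  A. C: ✗ does not match
  B. A·s/V: ✓ matches
  C. F: ✓ matches
  D. C·V: ✗ does not match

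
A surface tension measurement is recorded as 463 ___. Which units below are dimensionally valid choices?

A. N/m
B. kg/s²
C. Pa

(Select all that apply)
A, B

surface tension has SI base units: kg / s^2

Checking each option against kg / s^2:
  A. N/m: ✓ matches
  B. kg/s²: ✓ matches
  C. Pa: ✗ does not match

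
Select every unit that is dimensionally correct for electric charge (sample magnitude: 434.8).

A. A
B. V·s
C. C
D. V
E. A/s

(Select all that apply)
C

electric charge has SI base units: A * s

Checking each option against A * s:
  A. A: ✗ does not match
  B. V·s: ✗ does not match
  C. C: ✓ matches
  D. V: ✗ does not match
  E. A/s: ✗ does not match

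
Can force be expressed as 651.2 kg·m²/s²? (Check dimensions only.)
No

force has SI base units: kg * m / s^2
kg·m²/s² does NOT reduce to kg * m / s^2; a valid unit for force would be e.g. N.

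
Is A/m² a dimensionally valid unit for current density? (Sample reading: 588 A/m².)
Yes

current density has SI base units: A / m^2
A/m² reduces to the same SI base units, so it is a valid unit for current density.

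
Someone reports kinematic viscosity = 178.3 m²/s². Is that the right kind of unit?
No

kinematic viscosity has SI base units: m^2 / s
m²/s² does NOT reduce to m^2 / s; a valid unit for kinematic viscosity would be e.g. m²/s.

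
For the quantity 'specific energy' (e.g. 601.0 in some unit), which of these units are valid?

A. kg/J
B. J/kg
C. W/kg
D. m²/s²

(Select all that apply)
B, D

specific energy has SI base units: m^2 / s^2

Checking each option against m^2 / s^2:
  A. kg/J: ✗ does not match
  B. J/kg: ✓ matches
  C. W/kg: ✗ does not match
  D. m²/s²: ✓ matches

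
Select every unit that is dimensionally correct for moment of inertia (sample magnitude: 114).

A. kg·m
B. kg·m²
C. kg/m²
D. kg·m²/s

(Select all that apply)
B

moment of inertia has SI base units: kg * m^2

Checking each option against kg * m^2:
  A. kg·m: ✗ does not match
  B. kg·m²: ✓ matches
  C. kg/m²: ✗ does not match
  D. kg·m²/s: ✗ does not match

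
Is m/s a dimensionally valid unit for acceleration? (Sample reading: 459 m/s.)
No

acceleration has SI base units: m / s^2
m/s does NOT reduce to m / s^2; a valid unit for acceleration would be e.g. m/s².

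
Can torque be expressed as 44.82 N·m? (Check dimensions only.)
Yes

torque has SI base units: kg * m^2 / s^2
N·m reduces to the same SI base units, so it is a valid unit for torque.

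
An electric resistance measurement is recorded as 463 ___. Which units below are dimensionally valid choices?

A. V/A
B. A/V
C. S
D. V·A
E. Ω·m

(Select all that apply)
A

electric resistance has SI base units: kg * m^2 / (A^2 * s^3)

Checking each option against kg * m^2 / (A^2 * s^3):
  A. V/A: ✓ matches
  B. A/V: ✗ does not match
  C. S: ✗ does not match
  D. V·A: ✗ does not match
  E. Ω·m: ✗ does not match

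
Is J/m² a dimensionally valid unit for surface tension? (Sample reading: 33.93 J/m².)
Yes

surface tension has SI base units: kg / s^2
J/m² reduces to the same SI base units, so it is a valid unit for surface tension.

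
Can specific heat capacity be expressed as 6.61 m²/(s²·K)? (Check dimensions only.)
Yes

specific heat capacity has SI base units: m^2 / (s^2 * K)
m²/(s²·K) reduces to the same SI base units, so it is a valid unit for specific heat capacity.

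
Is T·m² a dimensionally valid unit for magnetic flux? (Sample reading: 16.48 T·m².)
Yes

magnetic flux has SI base units: kg * m^2 / (A * s^2)
T·m² reduces to the same SI base units, so it is a valid unit for magnetic flux.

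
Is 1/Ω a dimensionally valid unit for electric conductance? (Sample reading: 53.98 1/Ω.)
Yes

electric conductance has SI base units: A^2 * s^3 / (kg * m^2)
1/Ω reduces to the same SI base units, so it is a valid unit for electric conductance.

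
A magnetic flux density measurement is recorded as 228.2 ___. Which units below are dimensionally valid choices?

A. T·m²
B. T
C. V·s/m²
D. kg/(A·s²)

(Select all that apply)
B, C, D

magnetic flux density has SI base units: kg / (A * s^2)

Checking each option against kg / (A * s^2):
  A. T·m²: ✗ does not match
  B. T: ✓ matches
  C. V·s/m²: ✓ matches
  D. kg/(A·s²): ✓ matches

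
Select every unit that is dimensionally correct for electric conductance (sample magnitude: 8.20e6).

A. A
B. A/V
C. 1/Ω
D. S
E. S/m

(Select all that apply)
B, C, D

electric conductance has SI base units: A^2 * s^3 / (kg * m^2)

Checking each option against A^2 * s^3 / (kg * m^2):
  A. A: ✗ does not match
  B. A/V: ✓ matches
  C. 1/Ω: ✓ matches
  D. S: ✓ matches
  E. S/m: ✗ does not match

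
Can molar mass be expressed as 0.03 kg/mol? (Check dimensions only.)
Yes

molar mass has SI base units: kg / mol
kg/mol reduces to the same SI base units, so it is a valid unit for molar mass.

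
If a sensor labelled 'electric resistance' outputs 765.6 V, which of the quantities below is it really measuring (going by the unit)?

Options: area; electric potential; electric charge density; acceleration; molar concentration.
electric potential

electric resistance should have units dimensionally equivalent to kg * m^2 / (A^2 * s^3) (e.g. Ω).
The given unit 'V' reduces to kg * m^2 / (A * s^3). Of the listed options, that is the dimensionality of electric potential.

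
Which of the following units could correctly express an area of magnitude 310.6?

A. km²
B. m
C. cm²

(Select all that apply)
A, C

area has SI base units: m^2

Checking each option against m^2:
  A. km²: ✓ matches
  B. m: ✗ does not match
  C. cm²: ✓ matches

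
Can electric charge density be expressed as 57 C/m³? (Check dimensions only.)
Yes

electric charge density has SI base units: A * s / m^3
C/m³ reduces to the same SI base units, so it is a valid unit for electric charge density.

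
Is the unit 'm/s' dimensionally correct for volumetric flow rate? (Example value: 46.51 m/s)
No

volumetric flow rate has SI base units: m^3 / s
m/s does NOT reduce to m^3 / s; a valid unit for volumetric flow rate would be e.g. m³/s.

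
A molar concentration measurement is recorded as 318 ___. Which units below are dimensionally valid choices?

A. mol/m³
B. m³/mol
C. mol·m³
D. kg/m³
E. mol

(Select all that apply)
A

molar concentration has SI base units: mol / m^3

Checking each option against mol / m^3:
  A. mol/m³: ✓ matches
  B. m³/mol: ✗ does not match
  C. mol·m³: ✗ does not match
  D. kg/m³: ✗ does not match
  E. mol: ✗ does not match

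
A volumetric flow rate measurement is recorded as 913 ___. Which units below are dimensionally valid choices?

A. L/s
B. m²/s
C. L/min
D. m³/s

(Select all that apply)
A, C, D

volumetric flow rate has SI base units: m^3 / s

Checking each option against m^3 / s:
  A. L/s: ✓ matches
  B. m²/s: ✗ does not match
  C. L/min: ✓ matches
  D. m³/s: ✓ matches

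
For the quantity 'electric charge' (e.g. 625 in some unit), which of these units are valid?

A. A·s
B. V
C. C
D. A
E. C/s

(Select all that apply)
A, C

electric charge has SI base units: A * s

Checking each option against A * s:
  A. A·s: ✓ matches
  B. V: ✗ does not match
  C. C: ✓ matches
  D. A: ✗ does not match
  E. C/s: ✗ does not match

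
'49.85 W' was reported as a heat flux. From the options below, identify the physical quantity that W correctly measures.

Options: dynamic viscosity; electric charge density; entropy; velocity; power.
power

heat flux should have units dimensionally equivalent to kg / s^3 (e.g. W/m²).
The given unit 'W' reduces to kg * m^2 / s^3. Of the listed options, that is the dimensionality of power.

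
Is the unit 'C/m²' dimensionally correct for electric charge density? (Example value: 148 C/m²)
No

electric charge density has SI base units: A * s / m^3
C/m² does NOT reduce to A * s / m^3; a valid unit for electric charge density would be e.g. C/m³.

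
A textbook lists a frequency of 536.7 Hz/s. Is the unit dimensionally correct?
No

frequency has SI base units: 1 / s
Hz/s does NOT reduce to 1 / s; a valid unit for frequency would be e.g. Hz.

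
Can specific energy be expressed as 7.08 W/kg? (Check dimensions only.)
No

specific energy has SI base units: m^2 / s^2
W/kg does NOT reduce to m^2 / s^2; a valid unit for specific energy would be e.g. J/kg.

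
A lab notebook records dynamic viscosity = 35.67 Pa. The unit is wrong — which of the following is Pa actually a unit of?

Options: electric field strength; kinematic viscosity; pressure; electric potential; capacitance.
pressure

dynamic viscosity should have units dimensionally equivalent to kg / (m * s) (e.g. Pa·s).
The given unit 'Pa' reduces to kg / (m * s^2). Of the listed options, that is the dimensionality of pressure.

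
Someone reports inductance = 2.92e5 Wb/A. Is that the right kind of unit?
Yes

inductance has SI base units: kg * m^2 / (A^2 * s^2)
Wb/A reduces to the same SI base units, so it is a valid unit for inductance.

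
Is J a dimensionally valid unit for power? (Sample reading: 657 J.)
No

power has SI base units: kg * m^2 / s^3
J does NOT reduce to kg * m^2 / s^3; a valid unit for power would be e.g. W.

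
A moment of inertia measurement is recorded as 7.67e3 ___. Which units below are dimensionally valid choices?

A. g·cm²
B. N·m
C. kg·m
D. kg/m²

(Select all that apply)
A

moment of inertia has SI base units: kg * m^2

Checking each option against kg * m^2:
  A. g·cm²: ✓ matches
  B. N·m: ✗ does not match
  C. kg·m: ✗ does not match
  D. kg/m²: ✗ does not match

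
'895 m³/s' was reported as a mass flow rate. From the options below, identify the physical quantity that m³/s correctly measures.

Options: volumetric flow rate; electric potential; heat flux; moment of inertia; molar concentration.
volumetric flow rate

mass flow rate should have units dimensionally equivalent to kg / s (e.g. kg/s).
The given unit 'm³/s' reduces to m^3 / s. Of the listed options, that is the dimensionality of volumetric flow rate.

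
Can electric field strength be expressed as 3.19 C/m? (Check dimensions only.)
No

electric field strength has SI base units: kg * m / (A * s^3)
C/m does NOT reduce to kg * m / (A * s^3); a valid unit for electric field strength would be e.g. V/m.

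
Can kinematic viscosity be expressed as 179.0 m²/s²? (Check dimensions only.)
No

kinematic viscosity has SI base units: m^2 / s
m²/s² does NOT reduce to m^2 / s; a valid unit for kinematic viscosity would be e.g. m²/s.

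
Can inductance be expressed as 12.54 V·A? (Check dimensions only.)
No

inductance has SI base units: kg * m^2 / (A^2 * s^2)
V·A does NOT reduce to kg * m^2 / (A^2 * s^2); a valid unit for inductance would be e.g. H.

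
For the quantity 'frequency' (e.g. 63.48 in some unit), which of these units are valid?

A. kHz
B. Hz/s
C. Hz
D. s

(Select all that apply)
A, C

frequency has SI base units: 1 / s

Checking each option against 1 / s:
  A. kHz: ✓ matches
  B. Hz/s: ✗ does not match
  C. Hz: ✓ matches
  D. s: ✗ does not match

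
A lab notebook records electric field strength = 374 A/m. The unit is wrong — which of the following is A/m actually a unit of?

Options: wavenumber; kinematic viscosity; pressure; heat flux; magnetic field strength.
magnetic field strength

electric field strength should have units dimensionally equivalent to kg * m / (A * s^3) (e.g. V/m).
The given unit 'A/m' reduces to A / m. Of the listed options, that is the dimensionality of magnetic field strength.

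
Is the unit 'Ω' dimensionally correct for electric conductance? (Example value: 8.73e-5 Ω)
No

electric conductance has SI base units: A^2 * s^3 / (kg * m^2)
Ω does NOT reduce to A^2 * s^3 / (kg * m^2); a valid unit for electric conductance would be e.g. S.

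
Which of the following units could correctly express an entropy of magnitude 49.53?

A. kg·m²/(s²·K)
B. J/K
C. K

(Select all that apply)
A, B

entropy has SI base units: kg * m^2 / (s^2 * K)

Checking each option against kg * m^2 / (s^2 * K):
  A. kg·m²/(s²·K): ✓ matches
  B. J/K: ✓ matches
  C. K: ✗ does not match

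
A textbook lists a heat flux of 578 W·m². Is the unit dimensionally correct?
No

heat flux has SI base units: kg / s^3
W·m² does NOT reduce to kg / s^3; a valid unit for heat flux would be e.g. W/m².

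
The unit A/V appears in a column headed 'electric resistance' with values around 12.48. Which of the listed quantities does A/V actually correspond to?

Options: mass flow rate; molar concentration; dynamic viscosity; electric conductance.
electric conductance

electric resistance should have units dimensionally equivalent to kg * m^2 / (A^2 * s^3) (e.g. Ω).
The given unit 'A/V' reduces to A^2 * s^3 / (kg * m^2). Of the listed options, that is the dimensionality of electric conductance.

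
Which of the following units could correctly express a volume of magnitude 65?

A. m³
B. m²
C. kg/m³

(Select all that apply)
A

volume has SI base units: m^3

Checking each option against m^3:
  A. m³: ✓ matches
  B. m²: ✗ does not match
  C. kg/m³: ✗ does not match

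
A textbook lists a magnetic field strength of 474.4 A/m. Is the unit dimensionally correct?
Yes

magnetic field strength has SI base units: A / m
A/m reduces to the same SI base units, so it is a valid unit for magnetic field strength.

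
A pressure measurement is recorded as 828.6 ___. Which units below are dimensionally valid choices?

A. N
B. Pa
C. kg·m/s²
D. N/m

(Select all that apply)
B

pressure has SI base units: kg / (m * s^2)

Checking each option against kg / (m * s^2):
  A. N: ✗ does not match
  B. Pa: ✓ matches
  C. kg·m/s²: ✗ does not match
  D. N/m: ✗ does not match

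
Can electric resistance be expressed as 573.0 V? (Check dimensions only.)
No

electric resistance has SI base units: kg * m^2 / (A^2 * s^3)
V does NOT reduce to kg * m^2 / (A^2 * s^3); a valid unit for electric resistance would be e.g. Ω.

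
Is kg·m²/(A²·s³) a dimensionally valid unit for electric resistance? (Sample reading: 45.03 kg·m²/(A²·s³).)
Yes

electric resistance has SI base units: kg * m^2 / (A^2 * s^3)
kg·m²/(A²·s³) reduces to the same SI base units, so it is a valid unit for electric resistance.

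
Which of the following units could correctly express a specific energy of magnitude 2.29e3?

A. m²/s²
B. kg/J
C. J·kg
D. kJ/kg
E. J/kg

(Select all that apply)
A, D, E

specific energy has SI base units: m^2 / s^2

Checking each option against m^2 / s^2:
  A. m²/s²: ✓ matches
  B. kg/J: ✗ does not match
  C. J·kg: ✗ does not match
  D. kJ/kg: ✓ matches
  E. J/kg: ✓ matches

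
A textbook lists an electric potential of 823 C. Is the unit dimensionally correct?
No

electric potential has SI base units: kg * m^2 / (A * s^3)
C does NOT reduce to kg * m^2 / (A * s^3); a valid unit for electric potential would be e.g. V.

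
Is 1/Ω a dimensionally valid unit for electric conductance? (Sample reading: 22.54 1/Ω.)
Yes

electric conductance has SI base units: A^2 * s^3 / (kg * m^2)
1/Ω reduces to the same SI base units, so it is a valid unit for electric conductance.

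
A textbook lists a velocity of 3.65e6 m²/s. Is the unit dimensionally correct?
No

velocity has SI base units: m / s
m²/s does NOT reduce to m / s; a valid unit for velocity would be e.g. m/s.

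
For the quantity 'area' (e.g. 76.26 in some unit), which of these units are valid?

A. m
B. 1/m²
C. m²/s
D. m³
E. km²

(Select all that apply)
E

area has SI base units: m^2

Checking each option against m^2:
  A. m: ✗ does not match
  B. 1/m²: ✗ does not match
  C. m²/s: ✗ does not match
  D. m³: ✗ does not match
  E. km²: ✓ matches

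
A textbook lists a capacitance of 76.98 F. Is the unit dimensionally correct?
Yes

capacitance has SI base units: A^2 * s^4 / (kg * m^2)
F reduces to the same SI base units, so it is a valid unit for capacitance.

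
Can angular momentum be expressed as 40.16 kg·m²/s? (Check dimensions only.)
Yes

angular momentum has SI base units: kg * m^2 / s
kg·m²/s reduces to the same SI base units, so it is a valid unit for angular momentum.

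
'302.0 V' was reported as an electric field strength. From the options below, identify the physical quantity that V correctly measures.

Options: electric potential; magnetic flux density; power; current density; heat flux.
electric potential

electric field strength should have units dimensionally equivalent to kg * m / (A * s^3) (e.g. V/m).
The given unit 'V' reduces to kg * m^2 / (A * s^3). Of the listed options, that is the dimensionality of electric potential.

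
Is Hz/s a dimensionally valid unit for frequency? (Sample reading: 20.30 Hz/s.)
No

frequency has SI base units: 1 / s
Hz/s does NOT reduce to 1 / s; a valid unit for frequency would be e.g. Hz.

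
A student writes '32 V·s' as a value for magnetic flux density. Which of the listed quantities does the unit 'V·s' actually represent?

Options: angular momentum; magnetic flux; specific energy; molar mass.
magnetic flux

magnetic flux density should have units dimensionally equivalent to kg / (A * s^2) (e.g. T).
The given unit 'V·s' reduces to kg * m^2 / (A * s^2). Of the listed options, that is the dimensionality of magnetic flux.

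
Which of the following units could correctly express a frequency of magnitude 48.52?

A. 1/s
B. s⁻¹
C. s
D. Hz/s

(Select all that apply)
A, B

frequency has SI base units: 1 / s

Checking each option against 1 / s:
  A. 1/s: ✓ matches
  B. s⁻¹: ✓ matches
  C. s: ✗ does not match
  D. Hz/s: ✗ does not match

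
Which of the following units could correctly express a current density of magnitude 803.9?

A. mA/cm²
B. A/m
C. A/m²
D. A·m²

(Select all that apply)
A, C

current density has SI base units: A / m^2

Checking each option against A / m^2:
  A. mA/cm²: ✓ matches
  B. A/m: ✗ does not match
  C. A/m²: ✓ matches
  D. A·m²: ✗ does not match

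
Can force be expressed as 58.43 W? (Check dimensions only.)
No

force has SI base units: kg * m / s^2
W does NOT reduce to kg * m / s^2; a valid unit for force would be e.g. N.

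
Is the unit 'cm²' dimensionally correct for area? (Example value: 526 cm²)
Yes

area has SI base units: m^2
cm² reduces to the same SI base units, so it is a valid unit for area.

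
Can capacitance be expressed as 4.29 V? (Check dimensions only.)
No

capacitance has SI base units: A^2 * s^4 / (kg * m^2)
V does NOT reduce to A^2 * s^4 / (kg * m^2); a valid unit for capacitance would be e.g. F.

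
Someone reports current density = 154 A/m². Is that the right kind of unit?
Yes

current density has SI base units: A / m^2
A/m² reduces to the same SI base units, so it is a valid unit for current density.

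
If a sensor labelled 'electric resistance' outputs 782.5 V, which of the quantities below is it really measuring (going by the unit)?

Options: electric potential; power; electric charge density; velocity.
electric potential

electric resistance should have units dimensionally equivalent to kg * m^2 / (A^2 * s^3) (e.g. Ω).
The given unit 'V' reduces to kg * m^2 / (A * s^3). Of the listed options, that is the dimensionality of electric potential.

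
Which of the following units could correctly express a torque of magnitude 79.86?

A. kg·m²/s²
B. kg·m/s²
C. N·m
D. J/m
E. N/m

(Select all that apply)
A, C

torque has SI base units: kg * m^2 / s^2

Checking each option against kg * m^2 / s^2:
  A. kg·m²/s²: ✓ matches
  B. kg·m/s²: ✗ does not match
  C. N·m: ✓ matches
  D. J/m: ✗ does not match
  E. N/m: ✗ does not match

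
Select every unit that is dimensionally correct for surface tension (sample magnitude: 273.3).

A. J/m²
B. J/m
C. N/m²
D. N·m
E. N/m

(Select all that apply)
A, E

surface tension has SI base units: kg / s^2

Checking each option against kg / s^2:
  A. J/m²: ✓ matches
  B. J/m: ✗ does not match
  C. N/m²: ✗ does not match
  D. N·m: ✗ does not match
  E. N/m: ✓ matches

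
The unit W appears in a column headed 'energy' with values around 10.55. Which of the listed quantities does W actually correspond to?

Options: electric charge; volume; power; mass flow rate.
power

energy should have units dimensionally equivalent to kg * m^2 / s^2 (e.g. J).
The given unit 'W' reduces to kg * m^2 / s^3. Of the listed options, that is the dimensionality of power.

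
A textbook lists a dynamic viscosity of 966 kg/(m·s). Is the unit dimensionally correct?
Yes

dynamic viscosity has SI base units: kg / (m * s)
kg/(m·s) reduces to the same SI base units, so it is a valid unit for dynamic viscosity.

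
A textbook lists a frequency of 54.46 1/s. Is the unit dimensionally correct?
Yes

frequency has SI base units: 1 / s
1/s reduces to the same SI base units, so it is a valid unit for frequency.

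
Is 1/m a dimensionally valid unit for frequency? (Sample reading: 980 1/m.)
No

frequency has SI base units: 1 / s
1/m does NOT reduce to 1 / s; a valid unit for frequency would be e.g. Hz.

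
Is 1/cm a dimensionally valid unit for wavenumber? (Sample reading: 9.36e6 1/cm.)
Yes

wavenumber has SI base units: 1 / m
1/cm reduces to the same SI base units, so it is a valid unit for wavenumber.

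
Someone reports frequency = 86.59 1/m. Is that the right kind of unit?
No

frequency has SI base units: 1 / s
1/m does NOT reduce to 1 / s; a valid unit for frequency would be e.g. Hz.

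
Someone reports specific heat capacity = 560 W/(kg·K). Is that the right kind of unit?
No

specific heat capacity has SI base units: m^2 / (s^2 * K)
W/(kg·K) does NOT reduce to m^2 / (s^2 * K); a valid unit for specific heat capacity would be e.g. J/(kg·K).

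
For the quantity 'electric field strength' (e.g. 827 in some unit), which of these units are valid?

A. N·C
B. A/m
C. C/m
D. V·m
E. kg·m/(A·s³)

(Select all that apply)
E

electric field strength has SI base units: kg * m / (A * s^3)

Checking each option against kg * m / (A * s^3):
  A. N·C: ✗ does not match
  B. A/m: ✗ does not match
  C. C/m: ✗ does not match
  D. V·m: ✗ does not match
  E. kg·m/(A·s³): ✓ matches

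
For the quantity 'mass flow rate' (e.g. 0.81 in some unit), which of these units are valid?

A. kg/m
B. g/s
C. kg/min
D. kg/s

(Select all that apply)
B, C, D

mass flow rate has SI base units: kg / s

Checking each option against kg / s:
  A. kg/m: ✗ does not match
  B. g/s: ✓ matches
  C. kg/min: ✓ matches
  D. kg/s: ✓ matches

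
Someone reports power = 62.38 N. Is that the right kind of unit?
No

power has SI base units: kg * m^2 / s^3
N does NOT reduce to kg * m^2 / s^3; a valid unit for power would be e.g. W.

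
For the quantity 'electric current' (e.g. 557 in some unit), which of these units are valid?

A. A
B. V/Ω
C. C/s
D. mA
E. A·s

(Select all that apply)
A, B, C, D

electric current has SI base units: A

Checking each option against A:
  A. A: ✓ matches
  B. V/Ω: ✓ matches
  C. C/s: ✓ matches
  D. mA: ✓ matches
  E. A·s: ✗ does not match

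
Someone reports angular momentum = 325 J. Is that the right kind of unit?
No

angular momentum has SI base units: kg * m^2 / s
J does NOT reduce to kg * m^2 / s; a valid unit for angular momentum would be e.g. kg·m²/s.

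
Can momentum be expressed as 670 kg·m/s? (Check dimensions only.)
Yes

momentum has SI base units: kg * m / s
kg·m/s reduces to the same SI base units, so it is a valid unit for momentum.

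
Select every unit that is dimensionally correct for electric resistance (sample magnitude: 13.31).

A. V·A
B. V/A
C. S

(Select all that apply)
B

electric resistance has SI base units: kg * m^2 / (A^2 * s^3)

Checking each option against kg * m^2 / (A^2 * s^3):
  A. V·A: ✗ does not match
  B. V/A: ✓ matches
  C. S: ✗ does not match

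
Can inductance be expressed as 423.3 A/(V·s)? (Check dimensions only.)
No

inductance has SI base units: kg * m^2 / (A^2 * s^2)
A/(V·s) does NOT reduce to kg * m^2 / (A^2 * s^2); a valid unit for inductance would be e.g. H.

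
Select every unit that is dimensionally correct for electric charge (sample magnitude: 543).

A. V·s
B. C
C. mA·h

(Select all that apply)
B, C

electric charge has SI base units: A * s

Checking each option against A * s:
  A. V·s: ✗ does not match
  B. C: ✓ matches
  C. mA·h: ✓ matches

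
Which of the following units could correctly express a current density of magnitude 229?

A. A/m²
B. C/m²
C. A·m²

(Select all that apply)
A

current density has SI base units: A / m^2

Checking each option against A / m^2:
  A. A/m²: ✓ matches
  B. C/m²: ✗ does not match
  C. A·m²: ✗ does not match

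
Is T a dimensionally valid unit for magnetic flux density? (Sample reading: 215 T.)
Yes

magnetic flux density has SI base units: kg / (A * s^2)
T reduces to the same SI base units, so it is a valid unit for magnetic flux density.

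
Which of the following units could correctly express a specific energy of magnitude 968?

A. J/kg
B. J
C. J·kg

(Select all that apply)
A

specific energy has SI base units: m^2 / s^2

Checking each option against m^2 / s^2:
  A. J/kg: ✓ matches
  B. J: ✗ does not match
  C. J·kg: ✗ does not match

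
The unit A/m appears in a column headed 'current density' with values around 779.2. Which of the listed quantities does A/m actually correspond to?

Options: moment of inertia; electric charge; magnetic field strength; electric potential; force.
magnetic field strength

current density should have units dimensionally equivalent to A / m^2 (e.g. A/m²).
The given unit 'A/m' reduces to A / m. Of the listed options, that is the dimensionality of magnetic field strength.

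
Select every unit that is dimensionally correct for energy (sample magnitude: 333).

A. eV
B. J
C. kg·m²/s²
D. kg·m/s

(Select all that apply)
A, B, C

energy has SI base units: kg * m^2 / s^2

Checking each option against kg * m^2 / s^2:
  A. eV: ✓ matches
  B. J: ✓ matches
  C. kg·m²/s²: ✓ matches
  D. kg·m/s: ✗ does not match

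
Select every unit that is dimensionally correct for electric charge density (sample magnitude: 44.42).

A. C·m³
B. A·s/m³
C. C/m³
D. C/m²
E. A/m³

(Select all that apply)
B, C

electric charge density has SI base units: A * s / m^3

Checking each option against A * s / m^3:
  A. C·m³: ✗ does not match
  B. A·s/m³: ✓ matches
  C. C/m³: ✓ matches
  D. C/m²: ✗ does not match
  E. A/m³: ✗ does not match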